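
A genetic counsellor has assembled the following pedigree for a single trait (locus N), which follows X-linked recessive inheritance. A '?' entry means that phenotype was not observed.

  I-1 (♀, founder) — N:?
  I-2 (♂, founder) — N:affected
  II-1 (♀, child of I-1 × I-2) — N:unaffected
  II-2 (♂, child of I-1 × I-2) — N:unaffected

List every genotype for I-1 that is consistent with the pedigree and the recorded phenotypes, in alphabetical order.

I-1 ∈ {X^NX^N, X^NX^n}

N/I-1 ? ·: X^NX^N|X^NX^n
N/I-2 aff ·: X^nY
N/II-1 un I-1×I-2: X^NX^n
N/II-2 un I-1×I-2: X^NY
⇒ N over [I-1,I-2,II-1,II-2]: 2 consistent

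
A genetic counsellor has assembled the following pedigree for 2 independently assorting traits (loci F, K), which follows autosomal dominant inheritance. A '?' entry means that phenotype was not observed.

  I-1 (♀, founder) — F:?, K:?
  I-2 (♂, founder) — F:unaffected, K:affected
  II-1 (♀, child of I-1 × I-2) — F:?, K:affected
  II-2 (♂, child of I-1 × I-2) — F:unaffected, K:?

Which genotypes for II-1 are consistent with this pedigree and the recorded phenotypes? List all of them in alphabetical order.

II-1 ∈ {Ff KK, Ff Kk, ff KK, ff Kk}

F/I-1 ? ·: ff|Ff
F/I-2 un ·: ff
F/II-1 ? I-1×I-2: ff|Ff
F/II-2 un I-1×I-2: ff
⇒ F over [I-1,I-2,II-1,II-2]: 3 consistent
K/I-1 ? ·: kk|Kk|KK
K/I-2 aff ·: Kk|KK
K/II-1 aff I-1×I-2: Kk|KK
K/II-2 ? I-1×I-2: kk|Kk|KK
⇒ K over [I-1,I-2,II-1,II-2]: 18 consistent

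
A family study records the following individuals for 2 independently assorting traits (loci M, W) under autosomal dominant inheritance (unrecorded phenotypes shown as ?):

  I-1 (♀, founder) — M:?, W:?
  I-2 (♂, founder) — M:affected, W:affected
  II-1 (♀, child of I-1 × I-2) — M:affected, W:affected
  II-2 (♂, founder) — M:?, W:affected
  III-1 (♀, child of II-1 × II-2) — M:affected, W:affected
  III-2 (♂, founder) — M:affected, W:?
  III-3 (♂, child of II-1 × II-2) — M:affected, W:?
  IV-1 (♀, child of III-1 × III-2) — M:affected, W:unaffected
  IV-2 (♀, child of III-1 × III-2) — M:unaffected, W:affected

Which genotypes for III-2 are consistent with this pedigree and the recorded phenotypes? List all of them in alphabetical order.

III-2 ∈ {Mm Ww, Mm ww}

M/I-1 ? ·: mm|Mm|MM
M/I-2 aff ·: Mm|MM
M/II-1 aff I-1×I-2: Mm|MM
M/II-2 ? ·: mm|Mm|MM
M/III-1 aff II-1×II-2: Mm
M/III-2 aff ·: Mm
M/III-3 aff II-1×II-2: Mm|MM
M/IV-1 aff III-1×III-2: Mm|MM
M/IV-2 un III-1×III-2: mm
⇒ M over [I-1,I-2,II-1,II-2,III-1,III-2,III-3,IV-1,IV-2]: 74 consistent
W/I-1 ? ·: ww|Ww|WW
W/I-2 aff ·: Ww|WW
W/II-1 aff I-1×I-2: Ww|WW
W/II-2 aff ·: Ww|WW
W/III-1 aff II-1×II-2: Ww
W/III-2 ? ·: ww|Ww
W/III-3 ? II-1×II-2: ww|Ww|WW
W/IV-1 un III-1×III-2: ww
W/IV-2 aff III-1×III-2: Ww|WW
⇒ W over [I-1,I-2,II-1,II-2,III-1,III-2,III-3,IV-1,IV-2]: 99 consistent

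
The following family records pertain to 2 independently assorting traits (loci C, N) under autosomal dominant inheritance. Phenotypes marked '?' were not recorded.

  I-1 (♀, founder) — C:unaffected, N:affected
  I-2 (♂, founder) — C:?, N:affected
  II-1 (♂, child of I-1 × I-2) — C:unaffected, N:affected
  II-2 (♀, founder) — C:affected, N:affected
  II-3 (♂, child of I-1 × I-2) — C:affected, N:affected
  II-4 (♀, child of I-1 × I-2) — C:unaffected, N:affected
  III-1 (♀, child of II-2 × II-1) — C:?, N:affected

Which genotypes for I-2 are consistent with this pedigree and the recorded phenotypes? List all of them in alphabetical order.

C/I-1 un ·: cc
C/I-2 ? ·: Cc
C/II-1 un I-1×I-2: cc
C/II-2 aff ·: Cc|CC
C/II-3 aff I-1×I-2: Cc
C/II-4 un I-1×I-2: cc
C/III-1 ? II-2×II-1: cc|Cc
⇒ C over [I-1,I-2,II-1,II-2,II-3,II-4,III-1]: 3 consistent
N/I-1 aff ·: Nn|NN
N/I-2 aff ·: Nn|NN
N/II-1 aff I-1×I-2: Nn|NN
N/II-2 aff ·: Nn|NN
N/II-3 aff I-1×I-2: Nn|NN
N/II-4 aff I-1×I-2: Nn|NN
N/III-1 aff II-2×II-1: Nn|NN
⇒ N over [I-1,I-2,II-1,II-2,II-3,II-4,III-1]: 87 consistent

I-2 ∈ {Cc NN, Cc Nn}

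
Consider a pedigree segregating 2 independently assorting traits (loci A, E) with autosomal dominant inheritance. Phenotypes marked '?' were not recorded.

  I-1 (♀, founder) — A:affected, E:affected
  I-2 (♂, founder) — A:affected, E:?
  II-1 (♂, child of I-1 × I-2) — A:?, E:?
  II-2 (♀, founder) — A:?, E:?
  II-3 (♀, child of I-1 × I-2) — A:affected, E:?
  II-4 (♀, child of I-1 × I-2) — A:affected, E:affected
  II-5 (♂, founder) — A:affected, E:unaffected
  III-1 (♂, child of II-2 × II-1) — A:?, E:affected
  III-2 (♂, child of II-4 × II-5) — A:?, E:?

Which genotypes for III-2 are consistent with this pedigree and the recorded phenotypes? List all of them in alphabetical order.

A/I-1 aff ·: Aa|AA
A/I-2 aff ·: Aa|AA
A/II-1 ? I-1×I-2: aa|Aa|AA
A/II-2 ? ·: aa|Aa|AA
A/II-3 aff I-1×I-2: Aa|AA
A/II-4 aff I-1×I-2: Aa|AA
A/II-5 aff ·: Aa|AA
A/III-1 ? II-2×II-1: aa|Aa|AA
A/III-2 ? II-4×II-5: aa|Aa|AA
⇒ A over [I-1,I-2,II-1,II-2,II-3,II-4,II-5,III-1,III-2]: 604 consistent
E/I-1 aff ·: Ee|EE
E/I-2 ? ·: ee|Ee|EE
E/II-1 ? I-1×I-2: ee|Ee|EE
E/II-2 ? ·: ee|Ee|EE
E/II-3 ? I-1×I-2: ee|Ee|EE
E/II-4 aff I-1×I-2: Ee|EE
E/II-5 un ·: ee
E/III-1 aff II-2×II-1: Ee|EE
E/III-2 ? II-4×II-5: ee|Ee
⇒ E over [I-1,I-2,II-1,II-2,II-3,II-4,II-5,III-1,III-2]: 249 consistent

III-2 ∈ {AA Ee, AA ee, Aa Ee, Aa ee, aa Ee, aa ee}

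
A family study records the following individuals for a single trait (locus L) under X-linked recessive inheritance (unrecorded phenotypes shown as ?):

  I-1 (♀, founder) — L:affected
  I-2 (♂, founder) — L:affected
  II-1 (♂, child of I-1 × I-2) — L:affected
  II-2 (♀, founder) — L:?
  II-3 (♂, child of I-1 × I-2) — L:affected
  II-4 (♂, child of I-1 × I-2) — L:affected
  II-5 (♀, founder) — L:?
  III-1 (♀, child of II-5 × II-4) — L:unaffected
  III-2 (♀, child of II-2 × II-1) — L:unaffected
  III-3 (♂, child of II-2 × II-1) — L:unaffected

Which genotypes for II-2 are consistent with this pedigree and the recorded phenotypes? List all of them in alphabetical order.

II-2 ∈ {X^LX^L, X^LX^l}

L/I-1 aff ·: X^lX^l
L/I-2 aff ·: X^lY
L/II-1 aff I-1×I-2: X^lY
L/II-2 ? ·: X^LX^L|X^LX^l
L/II-3 aff I-1×I-2: X^lY
L/II-4 aff I-1×I-2: X^lY
L/II-5 ? ·: X^LX^L|X^LX^l
L/III-1 un II-5×II-4: X^LX^l
L/III-2 un II-2×II-1: X^LX^l
L/III-3 un II-2×II-1: X^LY
⇒ L over [I-1,I-2,II-1,II-2,II-3,II-4,II-5,III-1,III-2,III-3]: 4 consistent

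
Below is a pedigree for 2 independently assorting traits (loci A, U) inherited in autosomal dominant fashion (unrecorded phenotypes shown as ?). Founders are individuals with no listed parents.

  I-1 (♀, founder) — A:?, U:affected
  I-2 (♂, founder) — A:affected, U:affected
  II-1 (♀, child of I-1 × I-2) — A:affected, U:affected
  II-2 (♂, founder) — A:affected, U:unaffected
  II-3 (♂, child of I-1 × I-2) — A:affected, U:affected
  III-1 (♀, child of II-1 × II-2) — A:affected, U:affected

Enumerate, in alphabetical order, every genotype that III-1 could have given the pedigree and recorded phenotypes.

A/I-1 ? ·: aa|Aa|AA
A/I-2 aff ·: Aa|AA
A/II-1 aff I-1×I-2: Aa|AA
A/II-2 aff ·: Aa|AA
A/II-3 aff I-1×I-2: Aa|AA
A/III-1 aff II-1×II-2: Aa|AA
⇒ A over [I-1,I-2,II-1,II-2,II-3,III-1]: 53 consistent
U/I-1 aff ·: Uu|UU
U/I-2 aff ·: Uu|UU
U/II-1 aff I-1×I-2: Uu|UU
U/II-2 un ·: uu
U/II-3 aff I-1×I-2: Uu|UU
U/III-1 aff II-1×II-2: Uu
⇒ U over [I-1,I-2,II-1,II-2,II-3,III-1]: 13 consistent

III-1 ∈ {AA Uu, Aa Uu}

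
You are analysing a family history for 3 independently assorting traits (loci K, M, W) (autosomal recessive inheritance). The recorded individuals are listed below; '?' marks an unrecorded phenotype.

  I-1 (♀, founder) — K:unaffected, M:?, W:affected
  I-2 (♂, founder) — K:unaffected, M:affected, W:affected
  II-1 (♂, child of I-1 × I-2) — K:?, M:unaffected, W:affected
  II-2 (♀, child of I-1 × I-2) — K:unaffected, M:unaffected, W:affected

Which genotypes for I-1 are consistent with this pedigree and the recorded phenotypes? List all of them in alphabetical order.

K/I-1 un ·: KK|Kk
K/I-2 un ·: KK|Kk
K/II-1 ? I-1×I-2: KK|Kk|kk
K/II-2 un I-1×I-2: KK|Kk
⇒ K over [I-1,I-2,II-1,II-2]: 15 consistent
M/I-1 ? ·: MM|Mm
M/I-2 aff ·: mm
M/II-1 un I-1×I-2: Mm
M/II-2 un I-1×I-2: Mm
⇒ M over [I-1,I-2,II-1,II-2]: 2 consistent
W/I-1 aff ·: ww
W/I-2 aff ·: ww
W/II-1 aff I-1×I-2: ww
W/II-2 aff I-1×I-2: ww
⇒ W over [I-1,I-2,II-1,II-2]: 1 consistent

I-1 ∈ {KK MM ww, KK Mm ww, Kk MM ww, Kk Mm ww}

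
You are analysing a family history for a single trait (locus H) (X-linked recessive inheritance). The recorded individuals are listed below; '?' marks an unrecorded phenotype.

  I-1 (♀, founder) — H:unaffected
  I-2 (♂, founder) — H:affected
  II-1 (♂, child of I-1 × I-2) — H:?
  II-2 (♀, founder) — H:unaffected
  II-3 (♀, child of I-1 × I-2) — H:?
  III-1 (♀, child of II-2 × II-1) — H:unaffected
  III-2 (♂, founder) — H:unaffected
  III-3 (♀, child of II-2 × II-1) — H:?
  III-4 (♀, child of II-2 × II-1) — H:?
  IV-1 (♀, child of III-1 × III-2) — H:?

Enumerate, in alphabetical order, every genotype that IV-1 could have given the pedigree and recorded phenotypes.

H/I-1 un ·: X^HX^H|X^HX^h
H/I-2 aff ·: X^hY
H/II-1 ? I-1×I-2: X^HY|X^hY
H/II-2 un ·: X^HX^H|X^HX^h
H/II-3 ? I-1×I-2: X^HX^h|X^hX^h
H/III-1 un II-2×II-1: X^HX^H|X^HX^h
H/III-2 un ·: X^HY
H/III-3 ? II-2×II-1: X^HX^H|X^HX^h|X^hX^h
H/III-4 ? II-2×II-1: X^HX^H|X^HX^h|X^hX^h
H/IV-1 ? III-1×III-2: X^HX^H|X^HX^h
⇒ H over [I-1,I-2,II-1,II-2,II-3,III-1,III-2,III-3,III-4,IV-1]: 59 consistent

IV-1 ∈ {X^HX^H, X^HX^h}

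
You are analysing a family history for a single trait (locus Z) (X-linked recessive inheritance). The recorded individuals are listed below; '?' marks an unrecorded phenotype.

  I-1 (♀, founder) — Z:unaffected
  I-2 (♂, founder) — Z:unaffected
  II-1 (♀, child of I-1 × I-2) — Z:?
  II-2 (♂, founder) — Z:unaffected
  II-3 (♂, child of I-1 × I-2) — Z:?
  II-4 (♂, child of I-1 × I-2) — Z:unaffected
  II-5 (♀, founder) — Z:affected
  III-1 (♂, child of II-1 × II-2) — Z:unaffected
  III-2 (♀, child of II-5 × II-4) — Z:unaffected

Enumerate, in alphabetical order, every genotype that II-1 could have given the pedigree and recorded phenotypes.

Z/I-1 un ·: X^ZX^Z|X^ZX^z
Z/I-2 un ·: X^ZY
Z/II-1 ? I-1×I-2: X^ZX^Z|X^ZX^z
Z/II-2 un ·: X^ZY
Z/II-3 ? I-1×I-2: X^ZY|X^zY
Z/II-4 un I-1×I-2: X^ZY
Z/II-5 aff ·: X^zX^z
Z/III-1 un II-1×II-2: X^ZY
Z/III-2 un II-5×II-4: X^ZX^z
⇒ Z over [I-1,I-2,II-1,II-2,II-3,II-4,II-5,III-1,III-2]: 5 consistent

II-1 ∈ {X^ZX^Z, X^ZX^z}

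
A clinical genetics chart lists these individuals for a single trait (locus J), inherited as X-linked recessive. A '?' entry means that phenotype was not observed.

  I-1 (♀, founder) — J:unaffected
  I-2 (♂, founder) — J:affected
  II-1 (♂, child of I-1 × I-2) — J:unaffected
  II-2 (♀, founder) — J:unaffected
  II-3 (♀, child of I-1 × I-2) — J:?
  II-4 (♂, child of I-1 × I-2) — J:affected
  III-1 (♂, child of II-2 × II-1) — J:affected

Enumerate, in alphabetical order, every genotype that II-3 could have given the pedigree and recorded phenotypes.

J/I-1 un ·: X^JX^j
J/I-2 aff ·: X^jY
J/II-1 un I-1×I-2: X^JY
J/II-2 un ·: X^JX^j
J/II-3 ? I-1×I-2: X^JX^j|X^jX^j
J/II-4 aff I-1×I-2: X^jY
J/III-1 aff II-2×II-1: X^jY
⇒ J over [I-1,I-2,II-1,II-2,II-3,II-4,III-1]: 2 consistent

II-3 ∈ {X^JX^j, X^jX^j}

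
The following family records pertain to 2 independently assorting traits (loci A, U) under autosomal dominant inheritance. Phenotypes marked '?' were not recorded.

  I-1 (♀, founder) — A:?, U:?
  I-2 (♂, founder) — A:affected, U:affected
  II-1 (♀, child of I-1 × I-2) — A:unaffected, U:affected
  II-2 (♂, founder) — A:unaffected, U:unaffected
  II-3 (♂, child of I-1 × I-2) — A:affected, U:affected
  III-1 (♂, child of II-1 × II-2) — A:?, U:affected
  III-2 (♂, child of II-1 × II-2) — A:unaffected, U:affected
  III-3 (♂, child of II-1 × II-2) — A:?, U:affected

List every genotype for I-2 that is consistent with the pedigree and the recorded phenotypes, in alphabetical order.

A/I-1 ? ·: aa|Aa
A/I-2 aff ·: Aa
A/II-1 un I-1×I-2: aa
A/II-2 un ·: aa
A/II-3 aff I-1×I-2: Aa|AA
A/III-1 ? II-1×II-2: aa
A/III-2 un II-1×II-2: aa
A/III-3 ? II-1×II-2: aa
⇒ A over [I-1,I-2,II-1,II-2,II-3,III-1,III-2,III-3]: 3 consistent
U/I-1 ? ·: uu|Uu|UU
U/I-2 aff ·: Uu|UU
U/II-1 aff I-1×I-2: Uu|UU
U/II-2 un ·: uu
U/II-3 aff I-1×I-2: Uu|UU
U/III-1 aff II-1×II-2: Uu
U/III-2 aff II-1×II-2: Uu
U/III-3 aff II-1×II-2: Uu
⇒ U over [I-1,I-2,II-1,II-2,II-3,III-1,III-2,III-3]: 15 consistent

I-2 ∈ {Aa UU, Aa Uu}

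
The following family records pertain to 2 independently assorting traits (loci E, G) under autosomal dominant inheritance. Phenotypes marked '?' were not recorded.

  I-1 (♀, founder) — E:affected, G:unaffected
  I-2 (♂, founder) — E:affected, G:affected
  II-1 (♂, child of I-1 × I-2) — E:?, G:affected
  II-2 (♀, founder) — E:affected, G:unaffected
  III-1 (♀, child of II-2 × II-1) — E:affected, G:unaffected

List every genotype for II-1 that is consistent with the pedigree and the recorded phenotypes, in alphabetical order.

II-1 ∈ {EE Gg, Ee Gg, ee Gg}

E/I-1 aff ·: Ee|EE
E/I-2 aff ·: Ee|EE
E/II-1 ? I-1×I-2: ee|Ee|EE
E/II-2 aff ·: Ee|EE
E/III-1 aff II-2×II-1: Ee|EE
⇒ E over [I-1,I-2,II-1,II-2,III-1]: 26 consistent
G/I-1 un ·: gg
G/I-2 aff ·: Gg|GG
G/II-1 aff I-1×I-2: Gg
G/II-2 un ·: gg
G/III-1 un II-2×II-1: gg
⇒ G over [I-1,I-2,II-1,II-2,III-1]: 2 consistent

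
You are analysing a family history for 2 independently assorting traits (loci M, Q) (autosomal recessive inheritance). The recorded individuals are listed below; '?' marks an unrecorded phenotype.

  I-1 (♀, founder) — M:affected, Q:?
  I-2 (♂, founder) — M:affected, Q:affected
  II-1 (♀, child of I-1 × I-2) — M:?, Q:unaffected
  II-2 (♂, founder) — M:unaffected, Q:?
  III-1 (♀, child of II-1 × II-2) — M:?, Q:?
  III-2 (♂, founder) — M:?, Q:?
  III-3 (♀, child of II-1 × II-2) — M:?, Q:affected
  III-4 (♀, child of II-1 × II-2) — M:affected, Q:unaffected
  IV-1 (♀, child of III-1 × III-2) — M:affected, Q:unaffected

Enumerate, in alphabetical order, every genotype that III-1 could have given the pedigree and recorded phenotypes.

III-1 ∈ {Mm QQ, Mm Qq, Mm qq, mm QQ, mm Qq, mm qq}

M/I-1 aff ·: mm
M/I-2 aff ·: mm
M/II-1 ? I-1×I-2: mm
M/II-2 un ·: Mm
M/III-1 ? II-1×II-2: Mm|mm
M/III-2 ? ·: Mm|mm
M/III-3 ? II-1×II-2: Mm|mm
M/III-4 aff II-1×II-2: mm
M/IV-1 aff III-1×III-2: mm
⇒ M over [I-1,I-2,II-1,II-2,III-1,III-2,III-3,III-4,IV-1]: 8 consistent
Q/I-1 ? ·: QQ|Qq
Q/I-2 aff ·: qq
Q/II-1 un I-1×I-2: Qq
Q/II-2 ? ·: Qq|qq
Q/III-1 ? II-1×II-2: QQ|Qq|qq
Q/III-2 ? ·: QQ|Qq|qq
Q/III-3 aff II-1×II-2: qq
Q/III-4 un II-1×II-2: QQ|Qq
Q/IV-1 un III-1×III-2: QQ|Qq
⇒ Q over [I-1,I-2,II-1,II-2,III-1,III-2,III-3,III-4,IV-1]: 58 consistent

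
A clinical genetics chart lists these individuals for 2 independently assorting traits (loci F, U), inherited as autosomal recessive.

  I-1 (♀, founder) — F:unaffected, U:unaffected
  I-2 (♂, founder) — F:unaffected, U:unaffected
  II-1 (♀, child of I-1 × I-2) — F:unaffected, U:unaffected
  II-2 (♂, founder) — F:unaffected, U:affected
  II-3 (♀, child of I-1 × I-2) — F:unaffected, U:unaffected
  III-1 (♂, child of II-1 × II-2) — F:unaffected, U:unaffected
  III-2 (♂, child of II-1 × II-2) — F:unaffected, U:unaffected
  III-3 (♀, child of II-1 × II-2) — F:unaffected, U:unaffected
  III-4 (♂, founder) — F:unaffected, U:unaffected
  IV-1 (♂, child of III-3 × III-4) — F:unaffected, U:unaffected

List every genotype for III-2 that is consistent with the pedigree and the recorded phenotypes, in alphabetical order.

F/I-1 un ·: FF|Ff
F/I-2 un ·: FF|Ff
F/II-1 un I-1×I-2: FF|Ff
F/II-2 un ·: FF|Ff
F/II-3 un I-1×I-2: FF|Ff
F/III-1 un II-1×II-2: FF|Ff
F/III-2 un II-1×II-2: FF|Ff
F/III-3 un II-1×II-2: FF|Ff
F/III-4 un ·: FF|Ff
F/IV-1 un III-3×III-4: FF|Ff
⇒ F over [I-1,I-2,II-1,II-2,II-3,III-1,III-2,III-3,III-4,IV-1]: 553 consistent
U/I-1 un ·: UU|Uu
U/I-2 un ·: UU|Uu
U/II-1 un I-1×I-2: UU|Uu
U/II-2 aff ·: uu
U/II-3 un I-1×I-2: UU|Uu
U/III-1 un II-1×II-2: Uu
U/III-2 un II-1×II-2: Uu
U/III-3 un II-1×II-2: Uu
U/III-4 un ·: UU|Uu
U/IV-1 un III-3×III-4: UU|Uu
⇒ U over [I-1,I-2,II-1,II-2,II-3,III-1,III-2,III-3,III-4,IV-1]: 52 consistent

III-2 ∈ {FF Uu, Ff Uu}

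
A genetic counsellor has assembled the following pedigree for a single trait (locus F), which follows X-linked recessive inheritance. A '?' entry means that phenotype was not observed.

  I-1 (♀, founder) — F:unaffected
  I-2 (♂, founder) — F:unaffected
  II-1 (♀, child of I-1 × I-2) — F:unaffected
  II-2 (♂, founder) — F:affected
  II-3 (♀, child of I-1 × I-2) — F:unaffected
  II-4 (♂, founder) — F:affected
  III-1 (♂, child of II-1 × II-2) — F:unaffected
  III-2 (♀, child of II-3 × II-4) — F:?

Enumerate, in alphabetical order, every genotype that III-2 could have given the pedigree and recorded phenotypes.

F/I-1 un ·: X^FX^F|X^FX^f
F/I-2 un ·: X^FY
F/II-1 un I-1×I-2: X^FX^F|X^FX^f
F/II-2 aff ·: X^fY
F/II-3 un I-1×I-2: X^FX^F|X^FX^f
F/II-4 aff ·: X^fY
F/III-1 un II-1×II-2: X^FY
F/III-2 ? II-3×II-4: X^FX^f|X^fX^f
⇒ F over [I-1,I-2,II-1,II-2,II-3,II-4,III-1,III-2]: 7 consistent

III-2 ∈ {X^FX^f, X^fX^f}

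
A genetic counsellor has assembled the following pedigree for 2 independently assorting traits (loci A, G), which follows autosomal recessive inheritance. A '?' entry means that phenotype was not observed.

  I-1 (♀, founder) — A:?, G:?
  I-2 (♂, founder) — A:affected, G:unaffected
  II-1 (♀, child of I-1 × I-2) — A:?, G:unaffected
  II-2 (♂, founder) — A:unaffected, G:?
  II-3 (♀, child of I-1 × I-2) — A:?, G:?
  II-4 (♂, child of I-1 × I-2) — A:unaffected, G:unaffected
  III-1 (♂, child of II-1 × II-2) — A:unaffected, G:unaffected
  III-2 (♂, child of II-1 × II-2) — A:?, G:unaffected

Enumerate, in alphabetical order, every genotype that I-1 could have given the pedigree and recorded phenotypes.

A/I-1 ? ·: AA|Aa
A/I-2 aff ·: aa
A/II-1 ? I-1×I-2: Aa|aa
A/II-2 un ·: AA|Aa
A/II-3 ? I-1×I-2: Aa|aa
A/II-4 un I-1×I-2: Aa
A/III-1 un II-1×II-2: AA|Aa
A/III-2 ? II-1×II-2: AA|Aa|aa
⇒ A over [I-1,I-2,II-1,II-2,II-3,II-4,III-1,III-2]: 36 consistent
G/I-1 ? ·: GG|Gg|gg
G/I-2 un ·: GG|Gg
G/II-1 un I-1×I-2: GG|Gg
G/II-2 ? ·: GG|Gg|gg
G/II-3 ? I-1×I-2: GG|Gg|gg
G/II-4 un I-1×I-2: GG|Gg
G/III-1 un II-1×II-2: GG|Gg
G/III-2 un II-1×II-2: GG|Gg
⇒ G over [I-1,I-2,II-1,II-2,II-3,II-4,III-1,III-2]: 243 consistent

I-1 ∈ {AA GG, AA Gg, AA gg, Aa GG, Aa Gg, Aa gg}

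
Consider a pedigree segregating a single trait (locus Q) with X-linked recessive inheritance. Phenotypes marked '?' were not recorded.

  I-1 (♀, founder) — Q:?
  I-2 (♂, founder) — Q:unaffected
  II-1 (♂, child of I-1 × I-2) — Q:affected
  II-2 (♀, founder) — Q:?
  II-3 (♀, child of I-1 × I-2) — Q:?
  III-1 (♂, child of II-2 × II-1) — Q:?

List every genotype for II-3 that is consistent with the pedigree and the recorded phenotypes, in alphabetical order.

II-3 ∈ {X^QX^Q, X^QX^q}

Q/I-1 ? ·: X^QX^q|X^qX^q
Q/I-2 un ·: X^QY
Q/II-1 aff I-1×I-2: X^qY
Q/II-2 ? ·: X^QX^Q|X^QX^q|X^qX^q
Q/II-3 ? I-1×I-2: X^QX^Q|X^QX^q
Q/III-1 ? II-2×II-1: X^QY|X^qY
⇒ Q over [I-1,I-2,II-1,II-2,II-3,III-1]: 12 consistent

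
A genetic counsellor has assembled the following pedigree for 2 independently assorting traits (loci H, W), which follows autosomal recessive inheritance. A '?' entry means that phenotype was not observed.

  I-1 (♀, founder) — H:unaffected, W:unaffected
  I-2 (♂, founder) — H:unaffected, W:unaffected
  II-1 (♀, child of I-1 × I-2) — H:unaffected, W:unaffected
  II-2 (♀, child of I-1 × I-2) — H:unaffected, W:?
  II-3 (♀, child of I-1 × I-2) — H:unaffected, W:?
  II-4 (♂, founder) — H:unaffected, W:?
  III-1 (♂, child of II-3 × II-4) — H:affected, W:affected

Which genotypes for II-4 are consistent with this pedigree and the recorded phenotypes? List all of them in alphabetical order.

II-4 ∈ {Hh Ww, Hh ww}

H/I-1 un ·: HH|Hh
H/I-2 un ·: HH|Hh
H/II-1 un I-1×I-2: HH|Hh
H/II-2 un I-1×I-2: HH|Hh
H/II-3 un I-1×I-2: Hh
H/II-4 un ·: Hh
H/III-1 aff II-3×II-4: hh
⇒ H over [I-1,I-2,II-1,II-2,II-3,II-4,III-1]: 12 consistent
W/I-1 un ·: WW|Ww
W/I-2 un ·: WW|Ww
W/II-1 un I-1×I-2: WW|Ww
W/II-2 ? I-1×I-2: WW|Ww|ww
W/II-3 ? I-1×I-2: Ww|ww
W/II-4 ? ·: Ww|ww
W/III-1 aff II-3×II-4: ww
⇒ W over [I-1,I-2,II-1,II-2,II-3,II-4,III-1]: 40 consistent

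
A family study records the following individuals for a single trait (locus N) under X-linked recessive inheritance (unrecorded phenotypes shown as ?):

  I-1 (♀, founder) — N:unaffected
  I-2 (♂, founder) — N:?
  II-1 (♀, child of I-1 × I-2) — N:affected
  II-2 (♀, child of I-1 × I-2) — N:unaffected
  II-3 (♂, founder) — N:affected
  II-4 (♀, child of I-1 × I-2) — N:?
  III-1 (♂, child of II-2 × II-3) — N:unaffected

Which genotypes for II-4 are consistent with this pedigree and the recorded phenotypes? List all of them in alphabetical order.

II-4 ∈ {X^NX^n, X^nX^n}

N/I-1 un ·: X^NX^n
N/I-2 ? ·: X^nY
N/II-1 aff I-1×I-2: X^nX^n
N/II-2 un I-1×I-2: X^NX^n
N/II-3 aff ·: X^nY
N/II-4 ? I-1×I-2: X^NX^n|X^nX^n
N/III-1 un II-2×II-3: X^NY
⇒ N over [I-1,I-2,II-1,II-2,II-3,II-4,III-1]: 2 consistent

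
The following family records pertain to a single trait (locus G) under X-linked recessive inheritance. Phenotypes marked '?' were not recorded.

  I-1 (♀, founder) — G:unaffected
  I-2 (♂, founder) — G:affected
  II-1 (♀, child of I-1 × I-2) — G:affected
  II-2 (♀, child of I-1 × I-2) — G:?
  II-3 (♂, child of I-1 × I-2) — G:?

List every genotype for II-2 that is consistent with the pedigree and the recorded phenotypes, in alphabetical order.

G/I-1 un ·: X^GX^g
G/I-2 aff ·: X^gY
G/II-1 aff I-1×I-2: X^gX^g
G/II-2 ? I-1×I-2: X^GX^g|X^gX^g
G/II-3 ? I-1×I-2: X^GY|X^gY
⇒ G over [I-1,I-2,II-1,II-2,II-3]: 4 consistent

II-2 ∈ {X^GX^g, X^gX^g}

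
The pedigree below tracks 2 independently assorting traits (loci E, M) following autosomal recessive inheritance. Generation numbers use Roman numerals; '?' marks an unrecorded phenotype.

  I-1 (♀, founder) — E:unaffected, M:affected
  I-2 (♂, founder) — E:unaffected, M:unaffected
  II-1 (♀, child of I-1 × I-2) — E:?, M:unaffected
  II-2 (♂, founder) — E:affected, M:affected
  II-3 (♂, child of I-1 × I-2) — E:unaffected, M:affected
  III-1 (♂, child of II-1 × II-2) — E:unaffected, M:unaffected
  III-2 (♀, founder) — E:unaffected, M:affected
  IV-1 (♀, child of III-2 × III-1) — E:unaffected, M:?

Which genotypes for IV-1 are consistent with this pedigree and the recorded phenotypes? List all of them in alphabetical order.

E/I-1 un ·: EE|Ee
E/I-2 un ·: EE|Ee
E/II-1 ? I-1×I-2: EE|Ee
E/II-2 aff ·: ee
E/II-3 un I-1×I-2: EE|Ee
E/III-1 un II-1×II-2: Ee
E/III-2 un ·: EE|Ee
E/IV-1 un III-2×III-1: EE|Ee
⇒ E over [I-1,I-2,II-1,II-2,II-3,III-1,III-2,IV-1]: 52 consistent
M/I-1 aff ·: mm
M/I-2 un ·: Mm
M/II-1 un I-1×I-2: Mm
M/II-2 aff ·: mm
M/II-3 aff I-1×I-2: mm
M/III-1 un II-1×II-2: Mm
M/III-2 aff ·: mm
M/IV-1 ? III-2×III-1: Mm|mm
⇒ M over [I-1,I-2,II-1,II-2,II-3,III-1,III-2,IV-1]: 2 consistent

IV-1 ∈ {EE Mm, EE mm, Ee Mm, Ee mm}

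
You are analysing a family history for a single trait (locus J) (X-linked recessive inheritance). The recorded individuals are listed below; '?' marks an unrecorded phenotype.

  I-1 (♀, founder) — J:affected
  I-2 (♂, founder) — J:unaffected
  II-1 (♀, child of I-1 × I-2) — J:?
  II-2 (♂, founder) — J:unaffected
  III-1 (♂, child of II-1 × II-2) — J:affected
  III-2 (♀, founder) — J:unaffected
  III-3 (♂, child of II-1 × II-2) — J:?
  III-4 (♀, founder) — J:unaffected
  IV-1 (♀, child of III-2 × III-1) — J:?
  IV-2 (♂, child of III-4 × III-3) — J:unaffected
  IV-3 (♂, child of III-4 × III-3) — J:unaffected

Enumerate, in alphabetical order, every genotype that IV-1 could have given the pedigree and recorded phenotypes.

J/I-1 aff ·: X^jX^j
J/I-2 un ·: X^JY
J/II-1 ? I-1×I-2: X^JX^j
J/II-2 un ·: X^JY
J/III-1 aff II-1×II-2: X^jY
J/III-2 un ·: X^JX^J|X^JX^j
J/III-3 ? II-1×II-2: X^JY|X^jY
J/III-4 un ·: X^JX^J|X^JX^j
J/IV-1 ? III-2×III-1: X^JX^j|X^jX^j
J/IV-2 un III-4×III-3: X^JY
J/IV-3 un III-4×III-3: X^JY
⇒ J over [I-1,I-2,II-1,II-2,III-1,III-2,III-3,III-4,IV-1,IV-2,IV-3]: 12 consistent

IV-1 ∈ {X^JX^j, X^jX^j}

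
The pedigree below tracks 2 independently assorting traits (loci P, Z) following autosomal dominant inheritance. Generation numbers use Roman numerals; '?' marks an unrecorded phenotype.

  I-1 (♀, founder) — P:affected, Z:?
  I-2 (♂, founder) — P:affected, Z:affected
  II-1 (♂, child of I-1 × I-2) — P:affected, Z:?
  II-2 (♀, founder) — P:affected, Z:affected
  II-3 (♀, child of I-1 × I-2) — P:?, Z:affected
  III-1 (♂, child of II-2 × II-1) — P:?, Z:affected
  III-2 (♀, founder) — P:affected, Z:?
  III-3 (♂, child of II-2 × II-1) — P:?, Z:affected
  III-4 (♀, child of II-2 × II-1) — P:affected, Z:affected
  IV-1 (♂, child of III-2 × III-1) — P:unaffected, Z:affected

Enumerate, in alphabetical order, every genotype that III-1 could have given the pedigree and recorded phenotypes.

III-1 ∈ {Pp ZZ, Pp Zz, pp ZZ, pp Zz}

P/I-1 aff ·: Pp|PP
P/I-2 aff ·: Pp|PP
P/II-1 aff I-1×I-2: Pp|PP
P/II-2 aff ·: Pp|PP
P/II-3 ? I-1×I-2: pp|Pp|PP
P/III-1 ? II-2×II-1: pp|Pp
P/III-2 aff ·: Pp
P/III-3 ? II-2×II-1: pp|Pp|PP
P/III-4 aff II-2×II-1: Pp|PP
P/IV-1 un III-2×III-1: pp
⇒ P over [I-1,I-2,II-1,II-2,II-3,III-1,III-2,III-3,III-4,IV-1]: 144 consistent
Z/I-1 ? ·: zz|Zz|ZZ
Z/I-2 aff ·: Zz|ZZ
Z/II-1 ? I-1×I-2: zz|Zz|ZZ
Z/II-2 aff ·: Zz|ZZ
Z/II-3 aff I-1×I-2: Zz|ZZ
Z/III-1 aff II-2×II-1: Zz|ZZ
Z/III-2 ? ·: zz|Zz|ZZ
Z/III-3 aff II-2×II-1: Zz|ZZ
Z/III-4 aff II-2×II-1: Zz|ZZ
Z/IV-1 aff III-2×III-1: Zz|ZZ
⇒ Z over [I-1,I-2,II-1,II-2,II-3,III-1,III-2,III-3,III-4,IV-1]: 886 consistent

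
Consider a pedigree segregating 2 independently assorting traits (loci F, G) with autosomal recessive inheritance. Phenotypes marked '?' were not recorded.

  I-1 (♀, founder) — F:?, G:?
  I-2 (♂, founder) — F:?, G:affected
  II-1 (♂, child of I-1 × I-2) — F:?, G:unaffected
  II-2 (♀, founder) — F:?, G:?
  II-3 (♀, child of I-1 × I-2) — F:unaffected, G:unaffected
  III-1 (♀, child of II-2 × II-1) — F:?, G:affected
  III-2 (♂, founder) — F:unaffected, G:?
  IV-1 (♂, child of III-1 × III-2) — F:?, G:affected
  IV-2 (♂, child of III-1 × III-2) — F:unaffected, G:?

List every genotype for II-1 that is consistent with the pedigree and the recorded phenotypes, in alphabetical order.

II-1 ∈ {FF Gg, Ff Gg, ff Gg}

F/I-1 ? ·: FF|Ff|ff
F/I-2 ? ·: FF|Ff|ff
F/II-1 ? I-1×I-2: FF|Ff|ff
F/II-2 ? ·: FF|Ff|ff
F/II-3 un I-1×I-2: FF|Ff
F/III-1 ? II-2×II-1: FF|Ff|ff
F/III-2 un ·: FF|Ff
F/IV-1 ? III-1×III-2: FF|Ff|ff
F/IV-2 un III-1×III-2: FF|Ff
⇒ F over [I-1,I-2,II-1,II-2,II-3,III-1,III-2,IV-1,IV-2]: 774 consistent
G/I-1 ? ·: GG|Gg
G/I-2 aff ·: gg
G/II-1 un I-1×I-2: Gg
G/II-2 ? ·: Gg|gg
G/II-3 un I-1×I-2: Gg
G/III-1 aff II-2×II-1: gg
G/III-2 ? ·: Gg|gg
G/IV-1 aff III-1×III-2: gg
G/IV-2 ? III-1×III-2: Gg|gg
⇒ G over [I-1,I-2,II-1,II-2,II-3,III-1,III-2,IV-1,IV-2]: 12 consistent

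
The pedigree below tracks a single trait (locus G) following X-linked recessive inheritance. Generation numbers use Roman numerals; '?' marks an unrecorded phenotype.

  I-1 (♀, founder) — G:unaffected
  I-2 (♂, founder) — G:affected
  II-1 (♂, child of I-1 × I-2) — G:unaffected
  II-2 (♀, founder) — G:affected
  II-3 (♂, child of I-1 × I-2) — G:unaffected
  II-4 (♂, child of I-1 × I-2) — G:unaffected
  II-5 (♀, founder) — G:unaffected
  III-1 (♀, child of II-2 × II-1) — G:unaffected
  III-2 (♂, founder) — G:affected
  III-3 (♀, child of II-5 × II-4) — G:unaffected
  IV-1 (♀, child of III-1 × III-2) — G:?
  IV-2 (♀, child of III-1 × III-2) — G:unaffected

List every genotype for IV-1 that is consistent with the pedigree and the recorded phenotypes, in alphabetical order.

G/I-1 un ·: X^GX^G|X^GX^g
G/I-2 aff ·: X^gY
G/II-1 un I-1×I-2: X^GY
G/II-2 aff ·: X^gX^g
G/II-3 un I-1×I-2: X^GY
G/II-4 un I-1×I-2: X^GY
G/II-5 un ·: X^GX^G|X^GX^g
G/III-1 un II-2×II-1: X^GX^g
G/III-2 aff ·: X^gY
G/III-3 un II-5×II-4: X^GX^G|X^GX^g
G/IV-1 ? III-1×III-2: X^GX^g|X^gX^g
G/IV-2 un III-1×III-2: X^GX^g
⇒ G over [I-1,I-2,II-1,II-2,II-3,II-4,II-5,III-1,III-2,III-3,IV-1,IV-2]: 12 consistent

IV-1 ∈ {X^GX^g, X^gX^g}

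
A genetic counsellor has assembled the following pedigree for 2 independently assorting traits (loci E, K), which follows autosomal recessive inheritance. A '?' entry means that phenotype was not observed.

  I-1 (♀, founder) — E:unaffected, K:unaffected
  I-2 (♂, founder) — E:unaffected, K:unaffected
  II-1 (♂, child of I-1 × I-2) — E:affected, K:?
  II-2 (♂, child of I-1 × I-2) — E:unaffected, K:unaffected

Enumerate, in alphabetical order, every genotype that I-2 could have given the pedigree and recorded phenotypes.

E/I-1 un ·: Ee
E/I-2 un ·: Ee
E/II-1 aff I-1×I-2: ee
E/II-2 un I-1×I-2: EE|Ee
⇒ E over [I-1,I-2,II-1,II-2]: 2 consistent
K/I-1 un ·: KK|Kk
K/I-2 un ·: KK|Kk
K/II-1 ? I-1×I-2: KK|Kk|kk
K/II-2 un I-1×I-2: KK|Kk
⇒ K over [I-1,I-2,II-1,II-2]: 15 consistent

I-2 ∈ {Ee KK, Ee Kk}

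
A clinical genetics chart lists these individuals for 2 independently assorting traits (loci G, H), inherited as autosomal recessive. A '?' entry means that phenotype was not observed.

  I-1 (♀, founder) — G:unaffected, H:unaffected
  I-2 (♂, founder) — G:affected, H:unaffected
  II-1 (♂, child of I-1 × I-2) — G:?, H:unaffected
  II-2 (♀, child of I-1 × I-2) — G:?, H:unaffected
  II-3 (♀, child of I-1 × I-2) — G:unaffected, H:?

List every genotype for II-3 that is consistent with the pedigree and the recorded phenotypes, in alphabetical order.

II-3 ∈ {Gg HH, Gg Hh, Gg hh}

G/I-1 un ·: GG|Gg
G/I-2 aff ·: gg
G/II-1 ? I-1×I-2: Gg|gg
G/II-2 ? I-1×I-2: Gg|gg
G/II-3 un I-1×I-2: Gg
⇒ G over [I-1,I-2,II-1,II-2,II-3]: 5 consistent
H/I-1 un ·: HH|Hh
H/I-2 un ·: HH|Hh
H/II-1 un I-1×I-2: HH|Hh
H/II-2 un I-1×I-2: HH|Hh
H/II-3 ? I-1×I-2: HH|Hh|hh
⇒ H over [I-1,I-2,II-1,II-2,II-3]: 29 consistent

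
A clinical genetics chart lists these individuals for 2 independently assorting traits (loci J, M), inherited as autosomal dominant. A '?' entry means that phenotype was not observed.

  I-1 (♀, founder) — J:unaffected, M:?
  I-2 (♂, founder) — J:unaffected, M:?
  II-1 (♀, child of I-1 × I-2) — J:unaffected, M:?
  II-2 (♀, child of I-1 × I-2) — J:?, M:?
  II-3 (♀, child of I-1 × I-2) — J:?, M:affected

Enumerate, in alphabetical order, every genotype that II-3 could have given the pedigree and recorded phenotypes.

J/I-1 un ·: jj
J/I-2 un ·: jj
J/II-1 un I-1×I-2: jj
J/II-2 ? I-1×I-2: jj
J/II-3 ? I-1×I-2: jj
⇒ J over [I-1,I-2,II-1,II-2,II-3]: 1 consistent
M/I-1 ? ·: mm|Mm|MM
M/I-2 ? ·: mm|Mm|MM
M/II-1 ? I-1×I-2: mm|Mm|MM
M/II-2 ? I-1×I-2: mm|Mm|MM
M/II-3 aff I-1×I-2: Mm|MM
⇒ M over [I-1,I-2,II-1,II-2,II-3]: 45 consistent

II-3 ∈ {jj MM, jj Mm}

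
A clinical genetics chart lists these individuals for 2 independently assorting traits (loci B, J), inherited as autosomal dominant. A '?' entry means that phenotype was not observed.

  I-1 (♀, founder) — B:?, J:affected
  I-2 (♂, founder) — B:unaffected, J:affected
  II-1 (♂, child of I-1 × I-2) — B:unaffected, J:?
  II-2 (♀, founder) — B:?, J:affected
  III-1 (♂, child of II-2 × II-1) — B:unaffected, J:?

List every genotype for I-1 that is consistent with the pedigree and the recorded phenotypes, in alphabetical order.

I-1 ∈ {Bb JJ, Bb Jj, bb JJ, bb Jj}

B/I-1 ? ·: bb|Bb
B/I-2 un ·: bb
B/II-1 un I-1×I-2: bb
B/II-2 ? ·: bb|Bb
B/III-1 un II-2×II-1: bb
⇒ B over [I-1,I-2,II-1,II-2,III-1]: 4 consistent
J/I-1 aff ·: Jj|JJ
J/I-2 aff ·: Jj|JJ
J/II-1 ? I-1×I-2: jj|Jj|JJ
J/II-2 aff ·: Jj|JJ
J/III-1 ? II-2×II-1: jj|Jj|JJ
⇒ J over [I-1,I-2,II-1,II-2,III-1]: 30 consistent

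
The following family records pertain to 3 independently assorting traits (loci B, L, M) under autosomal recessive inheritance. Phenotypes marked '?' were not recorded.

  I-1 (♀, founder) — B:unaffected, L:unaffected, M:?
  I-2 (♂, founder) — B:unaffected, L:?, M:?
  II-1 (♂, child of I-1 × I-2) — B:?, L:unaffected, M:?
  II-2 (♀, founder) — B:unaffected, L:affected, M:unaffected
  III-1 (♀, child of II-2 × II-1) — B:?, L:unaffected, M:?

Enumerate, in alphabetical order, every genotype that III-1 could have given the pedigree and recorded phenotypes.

III-1 ∈ {BB Ll MM, BB Ll Mm, BB Ll mm, Bb Ll MM, Bb Ll Mm, Bb Ll mm, bb Ll MM, bb Ll Mm, bb Ll mm}

B/I-1 un ·: BB|Bb
B/I-2 un ·: BB|Bb
B/II-1 ? I-1×I-2: BB|Bb|bb
B/II-2 un ·: BB|Bb
B/III-1 ? II-2×II-1: BB|Bb|bb
⇒ B over [I-1,I-2,II-1,II-2,III-1]: 30 consistent
L/I-1 un ·: LL|Ll
L/I-2 ? ·: LL|Ll|ll
L/II-1 un I-1×I-2: LL|Ll
L/II-2 aff ·: ll
L/III-1 un II-2×II-1: Ll
⇒ L over [I-1,I-2,II-1,II-2,III-1]: 9 consistent
M/I-1 ? ·: MM|Mm|mm
M/I-2 ? ·: MM|Mm|mm
M/II-1 ? I-1×I-2: MM|Mm|mm
M/II-2 un ·: MM|Mm
M/III-1 ? II-2×II-1: MM|Mm|mm
⇒ M over [I-1,I-2,II-1,II-2,III-1]: 59 consistent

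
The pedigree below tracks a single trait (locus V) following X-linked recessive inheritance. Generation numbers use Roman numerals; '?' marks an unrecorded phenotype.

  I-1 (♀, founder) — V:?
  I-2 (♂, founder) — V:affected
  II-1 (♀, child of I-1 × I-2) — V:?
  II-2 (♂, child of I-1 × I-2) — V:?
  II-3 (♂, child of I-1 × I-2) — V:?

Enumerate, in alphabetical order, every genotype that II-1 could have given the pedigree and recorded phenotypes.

V/I-1 ? ·: X^VX^V|X^VX^v|X^vX^v
V/I-2 aff ·: X^vY
V/II-1 ? I-1×I-2: X^VX^v|X^vX^v
V/II-2 ? I-1×I-2: X^VY|X^vY
V/II-3 ? I-1×I-2: X^VY|X^vY
⇒ V over [I-1,I-2,II-1,II-2,II-3]: 10 consistent

II-1 ∈ {X^VX^v, X^vX^v}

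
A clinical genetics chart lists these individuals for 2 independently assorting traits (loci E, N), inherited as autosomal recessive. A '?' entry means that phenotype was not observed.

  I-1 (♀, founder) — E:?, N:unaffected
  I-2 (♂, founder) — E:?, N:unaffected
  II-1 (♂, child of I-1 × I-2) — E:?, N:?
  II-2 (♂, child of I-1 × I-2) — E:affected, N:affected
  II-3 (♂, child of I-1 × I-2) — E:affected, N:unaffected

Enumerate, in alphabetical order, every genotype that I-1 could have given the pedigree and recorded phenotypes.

I-1 ∈ {Ee Nn, ee Nn}

E/I-1 ? ·: Ee|ee
E/I-2 ? ·: Ee|ee
E/II-1 ? I-1×I-2: EE|Ee|ee
E/II-2 aff I-1×I-2: ee
E/II-3 aff I-1×I-2: ee
⇒ E over [I-1,I-2,II-1,II-2,II-3]: 8 consistent
N/I-1 un ·: Nn
N/I-2 un ·: Nn
N/II-1 ? I-1×I-2: NN|Nn|nn
N/II-2 aff I-1×I-2: nn
N/II-3 un I-1×I-2: NN|Nn
⇒ N over [I-1,I-2,II-1,II-2,II-3]: 6 consistent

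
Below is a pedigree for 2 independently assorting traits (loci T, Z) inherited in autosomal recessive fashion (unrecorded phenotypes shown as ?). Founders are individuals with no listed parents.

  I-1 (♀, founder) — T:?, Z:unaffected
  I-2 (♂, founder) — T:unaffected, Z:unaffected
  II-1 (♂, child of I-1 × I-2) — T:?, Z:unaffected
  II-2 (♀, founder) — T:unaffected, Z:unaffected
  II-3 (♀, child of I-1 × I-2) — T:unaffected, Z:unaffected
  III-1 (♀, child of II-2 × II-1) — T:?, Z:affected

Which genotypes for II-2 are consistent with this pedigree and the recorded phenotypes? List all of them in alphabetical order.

T/I-1 ? ·: TT|Tt|tt
T/I-2 un ·: TT|Tt
T/II-1 ? I-1×I-2: TT|Tt|tt
T/II-2 un ·: TT|Tt
T/II-3 un I-1×I-2: TT|Tt
T/III-1 ? II-2×II-1: TT|Tt|tt
⇒ T over [I-1,I-2,II-1,II-2,II-3,III-1]: 70 consistent
Z/I-1 un ·: ZZ|Zz
Z/I-2 un ·: ZZ|Zz
Z/II-1 un I-1×I-2: Zz
Z/II-2 un ·: Zz
Z/II-3 un I-1×I-2: ZZ|Zz
Z/III-1 aff II-2×II-1: zz
⇒ Z over [I-1,I-2,II-1,II-2,II-3,III-1]: 6 consistent

II-2 ∈ {TT Zz, Tt Zz}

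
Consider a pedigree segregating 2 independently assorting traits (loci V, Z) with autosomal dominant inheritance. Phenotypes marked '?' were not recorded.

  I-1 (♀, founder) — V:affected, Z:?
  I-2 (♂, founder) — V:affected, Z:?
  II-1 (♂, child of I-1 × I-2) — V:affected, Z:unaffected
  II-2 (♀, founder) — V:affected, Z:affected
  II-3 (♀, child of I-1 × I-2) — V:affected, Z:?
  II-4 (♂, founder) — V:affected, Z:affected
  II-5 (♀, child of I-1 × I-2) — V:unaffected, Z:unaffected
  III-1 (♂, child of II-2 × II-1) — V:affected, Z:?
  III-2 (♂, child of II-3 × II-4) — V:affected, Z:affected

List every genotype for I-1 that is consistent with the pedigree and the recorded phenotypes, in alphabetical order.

V/I-1 aff ·: Vv
V/I-2 aff ·: Vv
V/II-1 aff I-1×I-2: Vv|VV
V/II-2 aff ·: Vv|VV
V/II-3 aff I-1×I-2: Vv|VV
V/II-4 aff ·: Vv|VV
V/II-5 un I-1×I-2: vv
V/III-1 aff II-2×II-1: Vv|VV
V/III-2 aff II-3×II-4: Vv|VV
⇒ V over [I-1,I-2,II-1,II-2,II-3,II-4,II-5,III-1,III-2]: 49 consistent
Z/I-1 ? ·: zz|Zz
Z/I-2 ? ·: zz|Zz
Z/II-1 un I-1×I-2: zz
Z/II-2 aff ·: Zz|ZZ
Z/II-3 ? I-1×I-2: zz|Zz|ZZ
Z/II-4 aff ·: Zz|ZZ
Z/II-5 un I-1×I-2: zz
Z/III-1 ? II-2×II-1: zz|Zz
Z/III-2 aff II-3×II-4: Zz|ZZ
⇒ Z over [I-1,I-2,II-1,II-2,II-3,II-4,II-5,III-1,III-2]: 69 consistent

I-1 ∈ {Vv Zz, Vv zz}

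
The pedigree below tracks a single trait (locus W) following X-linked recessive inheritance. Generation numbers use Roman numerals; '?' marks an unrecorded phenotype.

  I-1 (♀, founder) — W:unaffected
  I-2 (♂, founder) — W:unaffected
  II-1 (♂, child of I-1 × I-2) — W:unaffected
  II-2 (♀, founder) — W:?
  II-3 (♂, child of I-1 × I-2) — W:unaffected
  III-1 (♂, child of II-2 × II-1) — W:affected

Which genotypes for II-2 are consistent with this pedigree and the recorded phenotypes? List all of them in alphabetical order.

II-2 ∈ {X^WX^w, X^wX^w}

W/I-1 un ·: X^WX^W|X^WX^w
W/I-2 un ·: X^WY
W/II-1 un I-1×I-2: X^WY
W/II-2 ? ·: X^WX^w|X^wX^w
W/II-3 un I-1×I-2: X^WY
W/III-1 aff II-2×II-1: X^wY
⇒ W over [I-1,I-2,II-1,II-2,II-3,III-1]: 4 consistent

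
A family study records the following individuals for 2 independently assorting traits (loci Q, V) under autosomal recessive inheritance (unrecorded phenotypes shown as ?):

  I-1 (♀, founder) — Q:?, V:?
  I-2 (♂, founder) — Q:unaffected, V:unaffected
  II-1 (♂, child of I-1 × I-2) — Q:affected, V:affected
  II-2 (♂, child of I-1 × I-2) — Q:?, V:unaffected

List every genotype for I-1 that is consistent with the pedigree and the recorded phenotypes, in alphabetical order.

I-1 ∈ {Qq Vv, Qq vv, qq Vv, qq vv}

Q/I-1 ? ·: Qq|qq
Q/I-2 un ·: Qq
Q/II-1 aff I-1×I-2: qq
Q/II-2 ? I-1×I-2: QQ|Qq|qq
⇒ Q over [I-1,I-2,II-1,II-2]: 5 consistent
V/I-1 ? ·: Vv|vv
V/I-2 un ·: Vv
V/II-1 aff I-1×I-2: vv
V/II-2 un I-1×I-2: VV|Vv
⇒ V over [I-1,I-2,II-1,II-2]: 3 consistent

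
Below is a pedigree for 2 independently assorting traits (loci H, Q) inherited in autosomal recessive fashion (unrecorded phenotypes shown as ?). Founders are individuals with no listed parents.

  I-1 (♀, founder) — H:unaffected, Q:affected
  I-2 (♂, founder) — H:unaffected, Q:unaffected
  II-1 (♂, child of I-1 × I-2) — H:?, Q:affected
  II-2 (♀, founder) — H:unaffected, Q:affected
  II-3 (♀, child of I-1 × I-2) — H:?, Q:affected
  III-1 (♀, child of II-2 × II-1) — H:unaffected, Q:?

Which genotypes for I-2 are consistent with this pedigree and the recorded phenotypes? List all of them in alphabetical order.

I-2 ∈ {HH Qq, Hh Qq}

H/I-1 un ·: HH|Hh
H/I-2 un ·: HH|Hh
H/II-1 ? I-1×I-2: HH|Hh|hh
H/II-2 un ·: HH|Hh
H/II-3 ? I-1×I-2: HH|Hh|hh
H/III-1 un II-2×II-1: HH|Hh
⇒ H over [I-1,I-2,II-1,II-2,II-3,III-1]: 58 consistent
Q/I-1 aff ·: qq
Q/I-2 un ·: Qq
Q/II-1 aff I-1×I-2: qq
Q/II-2 aff ·: qq
Q/II-3 aff I-1×I-2: qq
Q/III-1 ? II-2×II-1: qq
⇒ Q over [I-1,I-2,II-1,II-2,II-3,III-1]: 1 consistent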